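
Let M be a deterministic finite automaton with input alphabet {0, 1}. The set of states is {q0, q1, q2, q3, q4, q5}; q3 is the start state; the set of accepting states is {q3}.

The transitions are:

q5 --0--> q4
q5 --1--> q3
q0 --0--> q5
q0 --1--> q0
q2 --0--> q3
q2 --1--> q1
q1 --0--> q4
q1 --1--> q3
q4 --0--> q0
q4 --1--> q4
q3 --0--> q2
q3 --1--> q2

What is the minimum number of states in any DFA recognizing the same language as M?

5

P0 = {q3} | {q0,q1,q2,q4,q5}.
On input 0, block {q0,q1,q2,q4,q5} splits into {q0,q1,q4,q5} and {q2}.
Refine {q0,q1,q4,q5} on symbol 1: members go to different blocks, giving {q0,q4} and {q1,q5}.
On input 0, block {q0,q4} splits into {q0} and {q4}.
Stable partition: {q3} | {q0} | {q2} | {q1,q5} | {q4} — 5 equivalence classes.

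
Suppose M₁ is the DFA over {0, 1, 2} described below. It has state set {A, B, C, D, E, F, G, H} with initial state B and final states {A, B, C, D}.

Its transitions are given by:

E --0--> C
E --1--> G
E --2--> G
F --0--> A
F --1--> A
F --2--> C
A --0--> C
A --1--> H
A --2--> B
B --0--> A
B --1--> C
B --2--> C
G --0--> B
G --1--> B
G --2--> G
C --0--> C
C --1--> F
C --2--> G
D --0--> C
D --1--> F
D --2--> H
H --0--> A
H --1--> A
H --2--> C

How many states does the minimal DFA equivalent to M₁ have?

5

Reachable states from the start: {A,B,C,F,G,H}. Unreachable: {D,E} — drop them.
P0 = {A,B,C} | {F,G,H}.
Split {A,B,C} by δ(·,1) → {A,C} and {B}.
Refine {A,C} on symbol 2: members go to different blocks, giving {A} and {C}.
On input 0, block {F,G,H} splits into {F,H} and {G}.
No further refinement is possible. Final partition (5 blocks): {A} | {F,H} | {B} | {C} | {G}.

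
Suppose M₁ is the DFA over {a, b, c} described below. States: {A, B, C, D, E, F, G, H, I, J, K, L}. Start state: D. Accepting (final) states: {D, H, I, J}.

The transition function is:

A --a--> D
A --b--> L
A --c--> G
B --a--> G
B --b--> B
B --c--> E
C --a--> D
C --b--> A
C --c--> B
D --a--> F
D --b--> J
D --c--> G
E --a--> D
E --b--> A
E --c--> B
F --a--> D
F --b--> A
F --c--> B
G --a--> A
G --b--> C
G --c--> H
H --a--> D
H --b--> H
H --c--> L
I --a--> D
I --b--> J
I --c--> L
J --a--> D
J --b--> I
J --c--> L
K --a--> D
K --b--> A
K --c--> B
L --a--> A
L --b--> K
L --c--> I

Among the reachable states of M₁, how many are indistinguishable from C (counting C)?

4

Every state is reachable, so we keep all 12.
P0 = {D,H,I,J} | {A,B,C,E,F,G,K,L}.
On input a, block {D,H,I,J} splits into {H,I,J} and {D}.
Refine {A,B,C,E,F,G,K,L} on symbol a: members go to different blocks, giving {A,C,E,F,K} and {B,G,L}.
Split {A,C,E,F,K} by δ(·,b) → {C,E,F,K} and {A}.
Split {B,G,L} by δ(·,a) → {G,L} and {B}.
Stable partition: {H,I,J} | {C,E,F,K} | {D} | {G,L} | {A} | {B} — 6 equivalence classes.
State C belongs to the block {C,E,F,K}, which has 4 states.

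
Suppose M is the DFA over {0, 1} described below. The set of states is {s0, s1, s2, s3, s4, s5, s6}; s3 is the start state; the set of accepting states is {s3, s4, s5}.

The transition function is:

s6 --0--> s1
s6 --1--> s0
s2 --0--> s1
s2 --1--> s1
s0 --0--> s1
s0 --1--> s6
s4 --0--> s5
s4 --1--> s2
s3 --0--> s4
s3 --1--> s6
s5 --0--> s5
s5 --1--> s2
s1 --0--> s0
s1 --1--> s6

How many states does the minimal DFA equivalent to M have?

All states are reachable from the start state.
Start with accepting vs non-accepting: {s3,s4,s5} | {s0,s1,s2,s6}.
No further refinement is possible. Final partition (2 blocks): {s3,s4,s5} | {s0,s1,s2,s6}.

2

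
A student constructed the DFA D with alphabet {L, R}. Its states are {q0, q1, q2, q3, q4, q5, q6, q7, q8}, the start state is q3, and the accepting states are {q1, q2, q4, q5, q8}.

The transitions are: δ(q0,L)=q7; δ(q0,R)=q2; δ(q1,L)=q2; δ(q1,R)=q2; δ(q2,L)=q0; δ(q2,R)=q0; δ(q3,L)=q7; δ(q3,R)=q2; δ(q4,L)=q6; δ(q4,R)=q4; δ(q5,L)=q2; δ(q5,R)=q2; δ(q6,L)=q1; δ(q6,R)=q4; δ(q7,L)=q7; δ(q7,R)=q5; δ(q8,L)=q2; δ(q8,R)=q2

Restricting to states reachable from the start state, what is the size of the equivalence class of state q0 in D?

Reachable states from the start: {q0,q2,q3,q5,q7}. Unreachable: {q1,q4,q6,q8} — drop them.
P0 = {q2,q5} | {q0,q3,q7}.
On input L, block {q2,q5} splits into {q2} and {q5}.
Refine {q0,q3,q7} on symbol R: members go to different blocks, giving {q0,q3} and {q7}.
The partition is now stable with 4 blocks: {q2} | {q0,q3} | {q5} | {q7}.
The equivalence class containing q0 is {q0,q3}, of size 2.

2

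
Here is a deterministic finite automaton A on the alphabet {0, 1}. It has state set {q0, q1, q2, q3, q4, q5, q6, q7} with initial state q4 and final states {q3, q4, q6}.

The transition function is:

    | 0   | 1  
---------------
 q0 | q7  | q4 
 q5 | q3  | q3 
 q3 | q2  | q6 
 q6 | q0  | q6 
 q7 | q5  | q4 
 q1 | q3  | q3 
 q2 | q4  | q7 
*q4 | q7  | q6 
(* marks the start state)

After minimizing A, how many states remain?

7

States {q1} cannot be reached from the start state, so discard them.
Start with accepting vs non-accepting: {q3,q4,q6} | {q0,q2,q5,q7}.
Refine {q0,q2,q5,q7} on symbol 0: members go to different blocks, giving {q0,q7} and {q2,q5}.
Refine {q3,q4,q6} on symbol 0: members go to different blocks, giving {q4,q6} and {q3}.
On input 0, block {q0,q7} splits into {q0} and {q7}.
Refine {q4,q6} on symbol 0: members go to different blocks, giving {q4} and {q6}.
Refine {q2,q5} on symbol 0: members go to different blocks, giving {q2} and {q5}.
No further refinement is possible. Final partition (7 blocks): {q4} | {q0} | {q2} | {q3} | {q7} | {q6} | {q5}.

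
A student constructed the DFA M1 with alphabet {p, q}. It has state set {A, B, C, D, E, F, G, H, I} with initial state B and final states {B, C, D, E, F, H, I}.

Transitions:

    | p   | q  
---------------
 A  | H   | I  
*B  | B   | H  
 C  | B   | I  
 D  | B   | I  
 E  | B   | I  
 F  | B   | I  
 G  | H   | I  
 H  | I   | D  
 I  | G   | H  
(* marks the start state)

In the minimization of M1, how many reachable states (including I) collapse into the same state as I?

1

States {A,C,E,F} cannot be reached from the start state, so discard them.
P0 = {B,D,H,I} | {G}.
Refine {B,D,H,I} on symbol p: members go to different blocks, giving {B,D,H} and {I}.
Split {B,D,H} by δ(·,p) → {B,D} and {H}.
Refine {B,D} on symbol q: members go to different blocks, giving {B} and {D}.
No further refinement is possible. Final partition (5 blocks): {B} | {G} | {I} | {H} | {D}.
The equivalence class containing I is {I}, of size 1.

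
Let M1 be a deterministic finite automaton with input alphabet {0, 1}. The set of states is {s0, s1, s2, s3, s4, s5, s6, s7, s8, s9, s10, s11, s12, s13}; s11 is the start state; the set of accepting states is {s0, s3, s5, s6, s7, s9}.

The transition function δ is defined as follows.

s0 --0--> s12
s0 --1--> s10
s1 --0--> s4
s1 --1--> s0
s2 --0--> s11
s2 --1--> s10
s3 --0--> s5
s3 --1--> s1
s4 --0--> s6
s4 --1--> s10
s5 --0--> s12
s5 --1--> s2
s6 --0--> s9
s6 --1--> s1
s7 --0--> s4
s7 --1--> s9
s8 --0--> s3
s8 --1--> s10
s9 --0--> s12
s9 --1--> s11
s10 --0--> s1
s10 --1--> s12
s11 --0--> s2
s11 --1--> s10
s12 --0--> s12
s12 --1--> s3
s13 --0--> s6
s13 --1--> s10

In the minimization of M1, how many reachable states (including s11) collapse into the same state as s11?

Reachable states from the start: {s0,s1,s2,s3,s4,s5,s6,s9,s10,s11,s12}. Unreachable: {s7,s8,s13} — drop them.
Start with accepting vs non-accepting: {s0,s3,s5,s6,s9} | {s1,s2,s4,s10,s11,s12}.
Refine {s0,s3,s5,s6,s9} on symbol 0: members go to different blocks, giving {s0,s5,s9} and {s3,s6}.
On input 0, block {s1,s2,s4,s10,s11,s12} splits into {s1,s2,s10,s11,s12} and {s4}.
On input 0, block {s1,s2,s10,s11,s12} splits into {s2,s10,s11,s12} and {s1}.
On input 0, block {s2,s10,s11,s12} splits into {s2,s11,s12} and {s10}.
On input 1, block {s0,s5,s9} splits into {s5,s9} and {s0}.
On input 1, block {s2,s11,s12} splits into {s2,s11} and {s12}.
Stable partition: {s5,s9} | {s2,s11} | {s3,s6} | {s4} | {s1} | {s10} | {s0} | {s12} — 8 equivalence classes.
The equivalence class containing s11 is {s2,s11}, of size 2.

2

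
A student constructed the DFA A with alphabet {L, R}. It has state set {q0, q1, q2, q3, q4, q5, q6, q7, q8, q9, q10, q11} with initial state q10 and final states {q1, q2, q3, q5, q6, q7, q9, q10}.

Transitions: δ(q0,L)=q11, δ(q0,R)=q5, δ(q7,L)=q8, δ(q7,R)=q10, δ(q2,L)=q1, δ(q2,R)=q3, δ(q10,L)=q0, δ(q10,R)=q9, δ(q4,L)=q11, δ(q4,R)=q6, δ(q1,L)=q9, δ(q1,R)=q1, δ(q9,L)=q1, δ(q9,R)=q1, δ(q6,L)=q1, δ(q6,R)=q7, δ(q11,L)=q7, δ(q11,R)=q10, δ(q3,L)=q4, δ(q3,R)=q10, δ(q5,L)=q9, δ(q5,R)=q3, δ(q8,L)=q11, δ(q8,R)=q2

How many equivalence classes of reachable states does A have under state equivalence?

Start with accepting vs non-accepting: {q1,q2,q3,q5,q6,q7,q9,q10} | {q0,q4,q8,q11}.
On input L, block {q1,q2,q3,q5,q6,q7,q9,q10} splits into {q1,q2,q5,q6,q9} and {q3,q7,q10}.
On input R, block {q1,q2,q5,q6,q9} splits into {q2,q5,q6} and {q1,q9}.
Split {q0,q4,q8,q11} by δ(·,L) → {q0,q4,q8} and {q11}.
On input R, block {q3,q7,q10} splits into {q3,q7} and {q10}.
The partition is now stable with 6 blocks: {q2,q5,q6} | {q0,q4,q8} | {q3,q7} | {q1,q9} | {q11} | {q10}.

6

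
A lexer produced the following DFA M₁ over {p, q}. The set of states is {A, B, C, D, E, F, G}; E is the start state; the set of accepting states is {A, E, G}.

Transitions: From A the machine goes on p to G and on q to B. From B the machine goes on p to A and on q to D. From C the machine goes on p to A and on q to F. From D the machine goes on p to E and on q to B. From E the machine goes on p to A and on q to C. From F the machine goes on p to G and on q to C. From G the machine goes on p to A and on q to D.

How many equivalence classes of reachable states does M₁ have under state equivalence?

2

Every state is reachable, so we keep all 7.
Start with accepting vs non-accepting: {A,E,G} | {B,C,D,F}.
The partition is now stable with 2 blocks: {A,E,G} | {B,C,D,F}.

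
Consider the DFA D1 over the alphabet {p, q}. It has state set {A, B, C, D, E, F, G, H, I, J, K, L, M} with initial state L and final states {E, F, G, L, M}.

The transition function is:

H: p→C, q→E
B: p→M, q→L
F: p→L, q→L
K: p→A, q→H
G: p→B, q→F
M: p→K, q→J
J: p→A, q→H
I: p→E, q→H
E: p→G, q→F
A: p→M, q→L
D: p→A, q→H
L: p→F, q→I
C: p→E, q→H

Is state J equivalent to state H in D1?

No

States {D} cannot be reached from the start state, so discard them.
Initial partition by acceptance: {E,F,G,L,M} | {A,B,C,H,I,J,K}.
On input p, block {E,F,G,L,M} splits into {E,F,L} and {G,M}.
Split {E,F,L} by δ(·,p) → {F,L} and {E}.
On input q, block {F,L} splits into {F} and {L}.
Split {A,B,C,H,I,J,K} by δ(·,p) → {H,J,K} and {A,B} and {C,I}.
Split {H,J,K} by δ(·,p) → {J,K} and {H}.
Split {G,M} by δ(·,p) → {G} and {M}.
Stable partition: {F} | {J,K} | {G} | {E} | {L} | {A,B} | {C,I} | {H} | {M} — 9 equivalence classes.
J and H end up in different blocks, so they are distinguishable. For instance, the string 'q' is accepted from only H.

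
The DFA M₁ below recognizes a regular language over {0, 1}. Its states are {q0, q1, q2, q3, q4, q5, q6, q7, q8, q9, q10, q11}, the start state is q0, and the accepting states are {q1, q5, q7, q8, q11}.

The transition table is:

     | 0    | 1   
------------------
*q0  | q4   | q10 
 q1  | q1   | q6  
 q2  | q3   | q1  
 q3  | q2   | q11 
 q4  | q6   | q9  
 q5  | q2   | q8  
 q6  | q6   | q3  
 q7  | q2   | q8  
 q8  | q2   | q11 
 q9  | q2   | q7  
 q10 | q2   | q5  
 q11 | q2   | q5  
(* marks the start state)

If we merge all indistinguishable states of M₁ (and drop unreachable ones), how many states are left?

Start with accepting vs non-accepting: {q1,q5,q7,q8,q11} | {q0,q2,q3,q4,q6,q9,q10}.
Refine {q1,q5,q7,q8,q11} on symbol 0: members go to different blocks, giving {q5,q7,q8,q11} and {q1}.
Split {q0,q2,q3,q4,q6,q9,q10} by δ(·,1) → {q0,q4,q6} and {q3,q9,q10} and {q2}.
Stable partition: {q5,q7,q8,q11} | {q0,q4,q6} | {q1} | {q3,q9,q10} | {q2} — 5 equivalence classes.

5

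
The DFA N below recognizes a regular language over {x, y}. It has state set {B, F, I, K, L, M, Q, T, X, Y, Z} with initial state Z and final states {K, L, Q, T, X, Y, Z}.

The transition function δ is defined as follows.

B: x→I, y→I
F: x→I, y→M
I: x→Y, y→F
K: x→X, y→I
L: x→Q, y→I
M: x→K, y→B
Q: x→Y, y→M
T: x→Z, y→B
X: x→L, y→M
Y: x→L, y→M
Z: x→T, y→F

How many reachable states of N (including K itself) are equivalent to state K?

5

Every state is reachable, so we keep all 11.
Initial partition by acceptance: {K,L,Q,T,X,Y,Z} | {B,F,I,M}.
Split {B,F,I,M} by δ(·,x) → {I,M} and {B,F}.
Refine {K,L,Q,T,X,Y,Z} on symbol y: members go to different blocks, giving {K,L,Q,X,Y} and {T,Z}.
The partition is now stable with 4 blocks: {K,L,Q,X,Y} | {I,M} | {B,F} | {T,Z}.
The equivalence class containing K is {K,L,Q,X,Y}, of size 5.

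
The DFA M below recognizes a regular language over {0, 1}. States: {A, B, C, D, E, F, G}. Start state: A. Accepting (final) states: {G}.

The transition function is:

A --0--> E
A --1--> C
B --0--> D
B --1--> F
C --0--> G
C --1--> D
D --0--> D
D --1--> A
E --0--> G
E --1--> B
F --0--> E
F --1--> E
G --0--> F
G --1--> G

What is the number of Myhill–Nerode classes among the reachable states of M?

4

Every state is reachable, so we keep all 7.
Start with accepting vs non-accepting: {G} | {A,B,C,D,E,F}.
Split {A,B,C,D,E,F} by δ(·,0) → {A,B,D,F} and {C,E}.
Split {A,B,D,F} by δ(·,0) → {A,F} and {B,D}.
The partition is now stable with 4 blocks: {G} | {A,F} | {C,E} | {B,D}.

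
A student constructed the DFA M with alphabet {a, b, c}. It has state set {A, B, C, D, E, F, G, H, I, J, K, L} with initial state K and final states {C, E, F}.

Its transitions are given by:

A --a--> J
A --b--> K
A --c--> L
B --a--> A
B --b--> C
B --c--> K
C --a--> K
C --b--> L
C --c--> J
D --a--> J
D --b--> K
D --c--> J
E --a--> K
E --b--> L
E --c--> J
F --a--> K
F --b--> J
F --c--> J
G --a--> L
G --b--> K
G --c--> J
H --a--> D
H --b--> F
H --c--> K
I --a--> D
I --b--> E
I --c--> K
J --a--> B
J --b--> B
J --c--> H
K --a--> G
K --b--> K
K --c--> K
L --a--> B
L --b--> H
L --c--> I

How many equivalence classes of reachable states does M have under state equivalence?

5

Initial partition by acceptance: {C,E,F} | {A,B,D,G,H,I,J,K,L}.
On input b, block {A,B,D,G,H,I,J,K,L} splits into {A,D,G,J,K,L} and {B,H,I}.
Refine {A,D,G,J,K,L} on symbol a: members go to different blocks, giving {A,D,G,K} and {J,L}.
Split {A,D,G,K} by δ(·,a) → {A,D,G} and {K}.
No further refinement is possible. Final partition (5 blocks): {C,E,F} | {A,D,G} | {B,H,I} | {J,L} | {K}.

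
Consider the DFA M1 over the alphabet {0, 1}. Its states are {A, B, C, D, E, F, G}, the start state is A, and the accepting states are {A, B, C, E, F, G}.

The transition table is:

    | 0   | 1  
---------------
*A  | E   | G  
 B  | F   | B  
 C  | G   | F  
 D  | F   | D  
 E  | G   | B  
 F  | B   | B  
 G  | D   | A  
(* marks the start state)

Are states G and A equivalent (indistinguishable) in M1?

No

First remove the unreachable states {C}; 6 states remain.
P0 = {A,B,E,F,G} | {D}.
Split {A,B,E,F,G} by δ(·,0) → {A,B,E,F} and {G}.
Split {A,B,E,F} by δ(·,0) → {A,B,F} and {E}.
On input 0, block {A,B,F} splits into {B,F} and {A}.
Stable partition: {B,F} | {D} | {G} | {E} | {A} — 5 equivalence classes.
G and A end up in different blocks, so they are distinguishable. For instance, the string '0' is accepted from only A.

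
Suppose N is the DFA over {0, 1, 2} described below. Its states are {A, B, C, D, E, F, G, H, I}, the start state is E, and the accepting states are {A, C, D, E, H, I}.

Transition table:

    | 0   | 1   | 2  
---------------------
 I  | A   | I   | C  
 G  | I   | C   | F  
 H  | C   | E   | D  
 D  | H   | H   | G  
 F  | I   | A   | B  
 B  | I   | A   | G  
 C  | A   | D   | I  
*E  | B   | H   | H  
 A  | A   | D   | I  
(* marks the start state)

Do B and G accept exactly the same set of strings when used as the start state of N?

Start with accepting vs non-accepting: {A,C,D,E,H,I} | {B,F,G}.
On input 0, block {A,C,D,E,H,I} splits into {A,C,D,H,I} and {E}.
Refine {A,C,D,H,I} on symbol 1: members go to different blocks, giving {A,C,D,I} and {H}.
Split {A,C,D,I} by δ(·,0) → {A,C,I} and {D}.
Split {A,C,I} by δ(·,1) → {A,C} and {I}.
The partition is now stable with 6 blocks: {A,C} | {B,F,G} | {E} | {H} | {D} | {I}.
B and G lie in the same block of the stable partition, so they are equivalent — no string distinguishes them.

Yes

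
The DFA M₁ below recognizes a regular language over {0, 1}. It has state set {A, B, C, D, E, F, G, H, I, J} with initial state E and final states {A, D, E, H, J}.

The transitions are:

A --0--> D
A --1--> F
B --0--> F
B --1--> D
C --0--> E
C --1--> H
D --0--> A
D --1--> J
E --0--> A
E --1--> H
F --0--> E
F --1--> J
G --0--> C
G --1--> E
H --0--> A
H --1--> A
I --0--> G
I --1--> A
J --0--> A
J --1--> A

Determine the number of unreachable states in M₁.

4

BFS from E reaches {A, D, E, F, H, J}; the 4 state(s) B, C, G, I are never visited.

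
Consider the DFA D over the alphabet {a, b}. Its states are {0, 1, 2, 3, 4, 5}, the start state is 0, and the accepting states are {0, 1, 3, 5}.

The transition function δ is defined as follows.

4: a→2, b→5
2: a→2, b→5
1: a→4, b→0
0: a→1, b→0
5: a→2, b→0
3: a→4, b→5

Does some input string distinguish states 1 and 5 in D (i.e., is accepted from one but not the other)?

No

First remove the unreachable states {3}; 5 states remain.
P0 = {0,1,5} | {2,4}.
Split {0,1,5} by δ(·,a) → {1,5} and {0}.
Stable partition: {1,5} | {2,4} | {0} — 3 equivalence classes.
1 and 5 lie in the same block of the stable partition, so they are equivalent — no string distinguishes them.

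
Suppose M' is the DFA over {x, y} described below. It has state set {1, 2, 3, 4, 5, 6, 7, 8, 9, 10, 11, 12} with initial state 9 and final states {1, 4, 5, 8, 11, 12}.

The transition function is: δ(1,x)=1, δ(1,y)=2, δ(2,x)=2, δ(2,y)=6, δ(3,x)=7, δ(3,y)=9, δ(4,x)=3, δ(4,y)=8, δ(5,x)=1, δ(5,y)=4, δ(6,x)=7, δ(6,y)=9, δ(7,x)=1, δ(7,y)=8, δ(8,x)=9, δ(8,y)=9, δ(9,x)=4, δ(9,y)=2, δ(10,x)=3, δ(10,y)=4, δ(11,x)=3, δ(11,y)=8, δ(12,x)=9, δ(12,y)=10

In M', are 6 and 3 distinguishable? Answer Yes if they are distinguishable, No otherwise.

No

Reachable states from the start: {1,2,3,4,6,7,8,9}. Unreachable: {5,10,11,12} — drop them.
Start with accepting vs non-accepting: {1,4,8} | {2,3,6,7,9}.
Refine {1,4,8} on symbol x: members go to different blocks, giving {4,8} and {1}.
On input y, block {4,8} splits into {4} and {8}.
On input x, block {2,3,6,7,9} splits into {2,3,6} and {7} and {9}.
Refine {2,3,6} on symbol x: members go to different blocks, giving {3,6} and {2}.
Stable partition: {4} | {3,6} | {1} | {8} | {7} | {9} | {2} — 7 equivalence classes.
6 and 3 lie in the same block of the stable partition, so they are equivalent — no string distinguishes them.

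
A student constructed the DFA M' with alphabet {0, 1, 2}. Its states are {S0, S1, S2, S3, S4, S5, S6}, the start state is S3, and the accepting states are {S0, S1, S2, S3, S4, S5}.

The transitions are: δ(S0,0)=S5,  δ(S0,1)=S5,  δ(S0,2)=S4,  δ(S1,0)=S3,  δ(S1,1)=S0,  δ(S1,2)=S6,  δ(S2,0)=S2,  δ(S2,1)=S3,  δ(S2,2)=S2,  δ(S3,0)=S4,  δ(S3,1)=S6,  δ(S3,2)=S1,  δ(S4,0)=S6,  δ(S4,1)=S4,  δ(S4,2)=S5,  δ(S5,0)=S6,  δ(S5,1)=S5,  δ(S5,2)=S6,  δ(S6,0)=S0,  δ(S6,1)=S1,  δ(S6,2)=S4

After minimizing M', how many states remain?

Reachable states from the start: {S0,S1,S3,S4,S5,S6}. Unreachable: {S2} — drop them.
Initial partition by acceptance: {S0,S1,S3,S4,S5} | {S6}.
Split {S0,S1,S3,S4,S5} by δ(·,0) → {S0,S1,S3} and {S4,S5}.
Split {S0,S1,S3} by δ(·,0) → {S0,S3} and {S1}.
On input 1, block {S0,S3} splits into {S0} and {S3}.
Refine {S4,S5} on symbol 2: members go to different blocks, giving {S4} and {S5}.
The partition is now stable with 6 blocks: {S0} | {S6} | {S4} | {S1} | {S3} | {S5}.

6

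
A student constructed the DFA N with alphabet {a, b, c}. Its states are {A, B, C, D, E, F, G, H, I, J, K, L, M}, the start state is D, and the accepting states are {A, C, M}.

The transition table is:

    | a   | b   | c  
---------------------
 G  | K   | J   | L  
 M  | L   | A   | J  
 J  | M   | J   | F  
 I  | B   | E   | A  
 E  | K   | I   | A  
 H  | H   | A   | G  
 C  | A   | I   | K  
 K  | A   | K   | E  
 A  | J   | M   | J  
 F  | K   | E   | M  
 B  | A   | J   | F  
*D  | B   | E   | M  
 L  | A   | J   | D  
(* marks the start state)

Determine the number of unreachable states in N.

Starting at D and following transitions, the reachable set is {A, B, D, E, F, I, J, K, L, M}. That leaves C, G, H unreachable — 3 in total.

3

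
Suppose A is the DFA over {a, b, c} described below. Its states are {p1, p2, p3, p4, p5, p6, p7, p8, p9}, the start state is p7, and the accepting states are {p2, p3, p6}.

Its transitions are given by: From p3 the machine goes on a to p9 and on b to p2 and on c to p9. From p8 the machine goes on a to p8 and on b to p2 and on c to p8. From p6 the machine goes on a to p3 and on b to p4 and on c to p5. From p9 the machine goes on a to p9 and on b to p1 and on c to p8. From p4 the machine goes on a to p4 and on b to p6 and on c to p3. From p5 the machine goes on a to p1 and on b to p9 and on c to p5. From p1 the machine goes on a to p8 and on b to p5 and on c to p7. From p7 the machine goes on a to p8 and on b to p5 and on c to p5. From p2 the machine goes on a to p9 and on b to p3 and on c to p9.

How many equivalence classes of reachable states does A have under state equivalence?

6

First remove the unreachable states {p4,p6}; 7 states remain.
Start with accepting vs non-accepting: {p2,p3} | {p1,p5,p7,p8,p9}.
Split {p1,p5,p7,p8,p9} by δ(·,b) → {p1,p5,p7,p9} and {p8}.
On input a, block {p1,p5,p7,p9} splits into {p1,p7} and {p5,p9}.
On input c, block {p1,p7} splits into {p1} and {p7}.
Split {p5,p9} by δ(·,a) → {p5} and {p9}.
The partition is now stable with 6 blocks: {p2,p3} | {p1} | {p8} | {p5} | {p7} | {p9}.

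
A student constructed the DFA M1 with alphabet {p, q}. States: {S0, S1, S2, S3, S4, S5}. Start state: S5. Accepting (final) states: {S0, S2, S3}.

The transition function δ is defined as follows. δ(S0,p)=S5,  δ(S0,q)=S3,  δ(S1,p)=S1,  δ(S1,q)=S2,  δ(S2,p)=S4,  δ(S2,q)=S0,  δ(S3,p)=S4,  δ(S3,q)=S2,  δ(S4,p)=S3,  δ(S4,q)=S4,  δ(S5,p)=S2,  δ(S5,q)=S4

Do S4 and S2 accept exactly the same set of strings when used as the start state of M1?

No

Reachable states from the start: {S0,S2,S3,S4,S5}. Unreachable: {S1} — drop them.
Initial partition by acceptance: {S0,S2,S3} | {S4,S5}.
No further refinement is possible. Final partition (2 blocks): {S0,S2,S3} | {S4,S5}.
S4 and S2 end up in different blocks, so they are distinguishable. For instance, the string 'ε' is accepted from only S2.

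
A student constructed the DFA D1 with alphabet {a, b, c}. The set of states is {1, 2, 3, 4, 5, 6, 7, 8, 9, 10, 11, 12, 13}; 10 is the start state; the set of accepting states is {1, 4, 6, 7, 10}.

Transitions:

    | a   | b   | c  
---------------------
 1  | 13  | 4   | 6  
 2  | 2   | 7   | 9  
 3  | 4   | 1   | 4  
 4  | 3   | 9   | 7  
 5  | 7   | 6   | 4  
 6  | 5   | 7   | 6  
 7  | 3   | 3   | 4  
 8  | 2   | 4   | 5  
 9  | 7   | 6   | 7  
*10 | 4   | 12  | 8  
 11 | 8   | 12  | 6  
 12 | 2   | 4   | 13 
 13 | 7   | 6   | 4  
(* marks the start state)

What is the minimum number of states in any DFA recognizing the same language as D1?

Reachable states from the start: {1,2,3,4,5,6,7,8,9,10,12,13}. Unreachable: {11} — drop them.
Initial partition by acceptance: {1,4,6,7,10} | {2,3,5,8,9,12,13}.
On input a, block {1,4,6,7,10} splits into {1,4,6,7} and {10}.
Split {1,4,6,7} by δ(·,b) → {1,6} and {4,7}.
Refine {2,3,5,8,9,12,13} on symbol a: members go to different blocks, giving {3,5,9,13} and {2,8,12}.
Stable partition: {1,6} | {3,5,9,13} | {10} | {4,7} | {2,8,12} — 5 equivalence classes.

5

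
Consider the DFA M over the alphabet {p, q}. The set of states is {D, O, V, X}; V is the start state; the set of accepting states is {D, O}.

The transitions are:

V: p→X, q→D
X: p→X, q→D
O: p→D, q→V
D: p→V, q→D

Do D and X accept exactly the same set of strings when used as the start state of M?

Reachable states from the start: {D,V,X}. Unreachable: {O} — drop them.
Start with accepting vs non-accepting: {D} | {V,X}.
The partition is now stable with 2 blocks: {D} | {V,X}.
D and X end up in different blocks, so they are distinguishable. For instance, the string 'ε' is accepted from only D.

No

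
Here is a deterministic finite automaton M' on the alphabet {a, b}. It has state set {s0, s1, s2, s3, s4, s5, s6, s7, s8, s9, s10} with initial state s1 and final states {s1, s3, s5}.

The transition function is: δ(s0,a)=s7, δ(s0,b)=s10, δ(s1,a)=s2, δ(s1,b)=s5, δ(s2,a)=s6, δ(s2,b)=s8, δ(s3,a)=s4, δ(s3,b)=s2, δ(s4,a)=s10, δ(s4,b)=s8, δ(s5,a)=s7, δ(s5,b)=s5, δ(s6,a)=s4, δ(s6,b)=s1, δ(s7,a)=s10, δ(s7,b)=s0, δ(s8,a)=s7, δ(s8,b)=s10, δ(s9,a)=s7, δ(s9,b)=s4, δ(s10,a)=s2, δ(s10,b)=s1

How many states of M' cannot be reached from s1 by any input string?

BFS from s1 reaches {s0, s1, s2, s4, s5, s6, s7, s8, s10}; the 2 state(s) s3, s9 are never visited.

2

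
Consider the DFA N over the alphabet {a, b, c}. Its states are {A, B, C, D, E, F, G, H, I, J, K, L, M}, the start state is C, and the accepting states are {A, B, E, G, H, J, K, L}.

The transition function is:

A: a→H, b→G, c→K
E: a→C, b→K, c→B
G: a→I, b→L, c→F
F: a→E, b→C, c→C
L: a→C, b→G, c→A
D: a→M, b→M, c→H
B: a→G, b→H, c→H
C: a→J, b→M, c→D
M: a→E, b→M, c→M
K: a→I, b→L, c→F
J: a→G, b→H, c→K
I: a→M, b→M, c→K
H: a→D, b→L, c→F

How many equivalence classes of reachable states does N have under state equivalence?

7

Every state is reachable, so we keep all 13.
Initial partition by acceptance: {A,B,E,G,H,J,K,L} | {C,D,F,I,M}.
Refine {A,B,E,G,H,J,K,L} on symbol a: members go to different blocks, giving {E,G,H,K,L} and {A,B,J}.
On input c, block {E,G,H,K,L} splits into {G,H,K} and {E,L}.
On input a, block {C,D,F,I,M} splits into {D,I} and {F,M} and {C}.
Refine {F,M} on symbol b: members go to different blocks, giving {F} and {M}.
No further refinement is possible. Final partition (7 blocks): {G,H,K} | {D,I} | {A,B,J} | {E,L} | {F} | {C} | {M}.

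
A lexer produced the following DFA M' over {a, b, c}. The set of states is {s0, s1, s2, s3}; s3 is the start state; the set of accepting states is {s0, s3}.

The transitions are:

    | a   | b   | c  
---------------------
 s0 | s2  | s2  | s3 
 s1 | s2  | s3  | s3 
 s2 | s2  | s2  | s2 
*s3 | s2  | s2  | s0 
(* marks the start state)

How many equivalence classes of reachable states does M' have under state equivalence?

States {s1} cannot be reached from the start state, so discard them.
Initial partition by acceptance: {s0,s3} | {s2}.
No further refinement is possible. Final partition (2 blocks): {s0,s3} | {s2}.

2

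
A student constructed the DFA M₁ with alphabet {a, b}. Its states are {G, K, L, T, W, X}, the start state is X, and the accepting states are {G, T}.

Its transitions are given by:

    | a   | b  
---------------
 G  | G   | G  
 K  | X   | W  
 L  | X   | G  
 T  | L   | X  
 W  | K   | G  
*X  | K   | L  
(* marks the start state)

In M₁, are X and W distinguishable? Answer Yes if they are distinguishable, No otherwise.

Yes

Reachable states from the start: {G,K,L,W,X}. Unreachable: {T} — drop them.
Initial partition by acceptance: {G} | {K,L,W,X}.
Split {K,L,W,X} by δ(·,b) → {L,W} and {K,X}.
The partition is now stable with 3 blocks: {G} | {L,W} | {K,X}.
X and W end up in different blocks, so they are distinguishable. For instance, the string 'b' is accepted from only W.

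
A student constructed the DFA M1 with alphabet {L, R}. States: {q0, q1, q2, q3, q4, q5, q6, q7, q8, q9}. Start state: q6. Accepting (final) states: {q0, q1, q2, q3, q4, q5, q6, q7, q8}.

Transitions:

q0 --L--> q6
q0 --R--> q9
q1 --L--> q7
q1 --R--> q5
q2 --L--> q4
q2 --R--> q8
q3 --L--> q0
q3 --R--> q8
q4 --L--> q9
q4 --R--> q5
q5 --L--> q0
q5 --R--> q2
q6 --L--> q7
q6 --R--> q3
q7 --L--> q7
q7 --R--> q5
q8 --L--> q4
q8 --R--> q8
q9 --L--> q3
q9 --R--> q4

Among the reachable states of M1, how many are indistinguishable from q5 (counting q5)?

2

Reachable states from the start: {q0,q2,q3,q4,q5,q6,q7,q8,q9}. Unreachable: {q1} — drop them.
Initial partition by acceptance: {q0,q2,q3,q4,q5,q6,q7,q8} | {q9}.
On input L, block {q0,q2,q3,q4,q5,q6,q7,q8} splits into {q0,q2,q3,q5,q6,q7,q8} and {q4}.
Split {q0,q2,q3,q5,q6,q7,q8} by δ(·,L) → {q0,q3,q5,q6,q7} and {q2,q8}.
Split {q0,q3,q5,q6,q7} by δ(·,R) → {q3,q5} and {q6,q7} and {q0}.
Stable partition: {q3,q5} | {q9} | {q4} | {q2,q8} | {q6,q7} | {q0} — 6 equivalence classes.
The equivalence class containing q5 is {q3,q5}, of size 2.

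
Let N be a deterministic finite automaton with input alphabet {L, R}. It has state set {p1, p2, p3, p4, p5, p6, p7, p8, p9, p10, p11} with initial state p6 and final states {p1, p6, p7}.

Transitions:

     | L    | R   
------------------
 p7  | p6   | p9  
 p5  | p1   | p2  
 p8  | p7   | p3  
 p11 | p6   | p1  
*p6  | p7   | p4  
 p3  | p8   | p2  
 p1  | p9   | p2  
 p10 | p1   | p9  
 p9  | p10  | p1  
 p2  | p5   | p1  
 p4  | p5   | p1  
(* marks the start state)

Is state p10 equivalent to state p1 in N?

No

Reachable states from the start: {p1,p2,p4,p5,p6,p7,p9,p10}. Unreachable: {p3,p8,p11} — drop them.
Initial partition by acceptance: {p1,p6,p7} | {p2,p4,p5,p9,p10}.
Refine {p1,p6,p7} on symbol L: members go to different blocks, giving {p6,p7} and {p1}.
Refine {p2,p4,p5,p9,p10} on symbol L: members go to different blocks, giving {p2,p4,p9} and {p5,p10}.
The partition is now stable with 4 blocks: {p6,p7} | {p2,p4,p9} | {p1} | {p5,p10}.
p10 and p1 end up in different blocks, so they are distinguishable. For instance, the string 'ε' is accepted from only p1.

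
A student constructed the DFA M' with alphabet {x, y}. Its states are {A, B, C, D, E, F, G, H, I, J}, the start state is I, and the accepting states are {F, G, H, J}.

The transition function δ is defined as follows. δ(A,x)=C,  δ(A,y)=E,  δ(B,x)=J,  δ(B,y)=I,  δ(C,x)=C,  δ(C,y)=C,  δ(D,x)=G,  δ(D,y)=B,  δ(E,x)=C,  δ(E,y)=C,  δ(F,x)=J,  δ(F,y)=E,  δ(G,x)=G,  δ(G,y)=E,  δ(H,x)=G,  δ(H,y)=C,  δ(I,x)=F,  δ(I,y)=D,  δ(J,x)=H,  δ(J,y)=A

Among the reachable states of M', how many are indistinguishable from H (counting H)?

All states are reachable from the start state.
Start with accepting vs non-accepting: {F,G,H,J} | {A,B,C,D,E,I}.
On input x, block {A,B,C,D,E,I} splits into {A,C,E} and {B,D,I}.
No further refinement is possible. Final partition (3 blocks): {F,G,H,J} | {A,C,E} | {B,D,I}.
State H belongs to the block {F,G,H,J}, which has 4 states.

4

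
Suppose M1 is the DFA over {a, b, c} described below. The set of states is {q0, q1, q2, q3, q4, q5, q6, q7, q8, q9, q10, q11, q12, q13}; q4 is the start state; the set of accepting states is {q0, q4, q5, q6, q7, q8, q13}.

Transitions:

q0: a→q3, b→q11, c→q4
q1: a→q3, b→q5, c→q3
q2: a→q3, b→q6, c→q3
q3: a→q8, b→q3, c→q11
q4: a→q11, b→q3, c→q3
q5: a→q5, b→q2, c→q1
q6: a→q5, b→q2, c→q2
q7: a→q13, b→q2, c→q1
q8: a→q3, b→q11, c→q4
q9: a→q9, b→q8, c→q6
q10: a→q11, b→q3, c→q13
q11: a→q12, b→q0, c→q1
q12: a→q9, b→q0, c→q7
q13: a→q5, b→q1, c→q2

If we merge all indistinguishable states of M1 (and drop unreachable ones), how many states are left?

7

States {q10} cannot be reached from the start state, so discard them.
Initial partition by acceptance: {q0,q4,q5,q6,q7,q8,q13} | {q1,q2,q3,q9,q11,q12}.
Refine {q0,q4,q5,q6,q7,q8,q13} on symbol a: members go to different blocks, giving {q5,q6,q7,q13} and {q0,q4,q8}.
Refine {q1,q2,q3,q9,q11,q12} on symbol a: members go to different blocks, giving {q1,q2,q9,q11,q12} and {q3}.
Refine {q1,q2,q9,q11,q12} on symbol a: members go to different blocks, giving {q9,q11,q12} and {q1,q2}.
On input c, block {q9,q11,q12} splits into {q9,q12} and {q11}.
On input a, block {q0,q4,q8} splits into {q0,q8} and {q4}.
Stable partition: {q5,q6,q7,q13} | {q9,q12} | {q0,q8} | {q3} | {q1,q2} | {q11} | {q4} — 7 equivalence classes.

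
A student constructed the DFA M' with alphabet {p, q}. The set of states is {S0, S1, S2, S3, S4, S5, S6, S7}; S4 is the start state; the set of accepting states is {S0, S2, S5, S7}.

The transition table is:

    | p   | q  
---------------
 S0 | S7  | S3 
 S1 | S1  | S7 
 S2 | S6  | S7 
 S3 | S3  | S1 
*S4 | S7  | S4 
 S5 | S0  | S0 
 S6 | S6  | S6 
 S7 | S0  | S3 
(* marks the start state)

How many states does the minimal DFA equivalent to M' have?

First remove the unreachable states {S2,S5,S6}; 5 states remain.
P0 = {S0,S7} | {S1,S3,S4}.
Refine {S1,S3,S4} on symbol p: members go to different blocks, giving {S1,S3} and {S4}.
Split {S1,S3} by δ(·,q) → {S1} and {S3}.
The partition is now stable with 4 blocks: {S0,S7} | {S1} | {S4} | {S3}.

4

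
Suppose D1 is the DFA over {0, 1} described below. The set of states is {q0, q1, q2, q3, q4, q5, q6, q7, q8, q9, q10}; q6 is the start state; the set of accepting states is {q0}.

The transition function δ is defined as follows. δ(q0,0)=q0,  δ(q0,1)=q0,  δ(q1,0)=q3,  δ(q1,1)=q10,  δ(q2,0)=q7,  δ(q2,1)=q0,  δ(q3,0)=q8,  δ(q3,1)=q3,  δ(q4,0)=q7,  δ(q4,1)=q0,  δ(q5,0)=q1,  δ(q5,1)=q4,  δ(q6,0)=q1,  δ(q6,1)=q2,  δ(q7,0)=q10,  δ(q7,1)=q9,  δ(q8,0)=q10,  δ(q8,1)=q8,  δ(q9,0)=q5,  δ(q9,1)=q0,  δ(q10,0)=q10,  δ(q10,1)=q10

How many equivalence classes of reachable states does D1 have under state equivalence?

Every state is reachable, so we keep all 11.
Start with accepting vs non-accepting: {q0} | {q1,q2,q3,q4,q5,q6,q7,q8,q9,q10}.
Refine {q1,q2,q3,q4,q5,q6,q7,q8,q9,q10} on symbol 1: members go to different blocks, giving {q1,q3,q5,q6,q7,q8,q10} and {q2,q4,q9}.
Refine {q1,q3,q5,q6,q7,q8,q10} on symbol 1: members go to different blocks, giving {q1,q3,q8,q10} and {q5,q6,q7}.
Stable partition: {q0} | {q1,q3,q8,q10} | {q2,q4,q9} | {q5,q6,q7} — 4 equivalence classes.

4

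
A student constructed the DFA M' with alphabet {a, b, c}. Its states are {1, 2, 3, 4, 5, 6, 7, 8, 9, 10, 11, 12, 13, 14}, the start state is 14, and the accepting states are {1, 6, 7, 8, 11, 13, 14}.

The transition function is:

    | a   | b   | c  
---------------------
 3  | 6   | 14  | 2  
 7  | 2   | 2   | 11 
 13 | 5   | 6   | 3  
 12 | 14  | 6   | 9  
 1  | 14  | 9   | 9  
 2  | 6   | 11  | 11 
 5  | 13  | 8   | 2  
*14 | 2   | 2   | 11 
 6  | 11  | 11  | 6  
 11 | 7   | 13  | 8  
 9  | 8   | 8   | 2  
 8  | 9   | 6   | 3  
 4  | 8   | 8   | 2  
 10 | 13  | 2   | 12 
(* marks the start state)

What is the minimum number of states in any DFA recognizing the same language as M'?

7

Reachable states from the start: {2,3,5,6,7,8,9,11,13,14}. Unreachable: {1,4,10,12} — drop them.
P0 = {6,7,8,11,13,14} | {2,3,5,9}.
On input a, block {6,7,8,11,13,14} splits into {7,8,13,14} and {6,11}.
Split {7,8,13,14} by δ(·,b) → {7,14} and {8,13}.
Refine {2,3,5,9} on symbol a: members go to different blocks, giving {2,3} and {5,9}.
On input b, block {2,3} splits into {2} and {3}.
Refine {6,11} on symbol a: members go to different blocks, giving {6} and {11}.
No further refinement is possible. Final partition (7 blocks): {7,14} | {2} | {6} | {8,13} | {5,9} | {3} | {11}.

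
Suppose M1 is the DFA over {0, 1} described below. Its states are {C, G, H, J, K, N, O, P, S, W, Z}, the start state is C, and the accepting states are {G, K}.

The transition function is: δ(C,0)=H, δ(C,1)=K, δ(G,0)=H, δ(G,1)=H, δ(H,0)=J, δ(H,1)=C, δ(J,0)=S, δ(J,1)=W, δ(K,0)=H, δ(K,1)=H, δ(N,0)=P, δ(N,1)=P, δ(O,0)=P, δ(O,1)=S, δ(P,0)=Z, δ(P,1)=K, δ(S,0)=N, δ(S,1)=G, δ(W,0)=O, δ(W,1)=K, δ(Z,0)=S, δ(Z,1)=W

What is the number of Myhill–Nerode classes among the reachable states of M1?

5

Initial partition by acceptance: {G,K} | {C,H,J,N,O,P,S,W,Z}.
Refine {C,H,J,N,O,P,S,W,Z} on symbol 1: members go to different blocks, giving {H,J,N,O,Z} and {C,P,S,W}.
Refine {H,J,N,O,Z} on symbol 0: members go to different blocks, giving {J,N,O,Z} and {H}.
On input 0, block {C,P,S,W} splits into {P,S,W} and {C}.
The partition is now stable with 5 blocks: {G,K} | {J,N,O,Z} | {P,S,W} | {H} | {C}.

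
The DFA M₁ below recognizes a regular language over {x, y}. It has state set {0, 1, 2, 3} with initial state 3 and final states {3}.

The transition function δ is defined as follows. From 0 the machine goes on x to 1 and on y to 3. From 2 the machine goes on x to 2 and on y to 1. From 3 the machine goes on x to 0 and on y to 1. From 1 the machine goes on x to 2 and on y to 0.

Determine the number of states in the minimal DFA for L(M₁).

4

Every state is reachable, so we keep all 4.
Start with accepting vs non-accepting: {3} | {0,1,2}.
Refine {0,1,2} on symbol y: members go to different blocks, giving {1,2} and {0}.
Split {1,2} by δ(·,y) → {1} and {2}.
Stable partition: {3} | {1} | {0} | {2} — 4 equivalence classes.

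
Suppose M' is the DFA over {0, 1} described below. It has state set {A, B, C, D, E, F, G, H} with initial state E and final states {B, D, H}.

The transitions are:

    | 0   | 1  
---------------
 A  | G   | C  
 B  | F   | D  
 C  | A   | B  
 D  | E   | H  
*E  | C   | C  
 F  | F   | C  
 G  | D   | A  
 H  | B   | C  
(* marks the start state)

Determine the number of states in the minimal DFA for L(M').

Every state is reachable, so we keep all 8.
Initial partition by acceptance: {B,D,H} | {A,C,E,F,G}.
Refine {B,D,H} on symbol 0: members go to different blocks, giving {B,D} and {H}.
Split {B,D} by δ(·,1) → {B} and {D}.
Refine {A,C,E,F,G} on symbol 0: members go to different blocks, giving {A,C,E,F} and {G}.
Refine {A,C,E,F} on symbol 0: members go to different blocks, giving {C,E,F} and {A}.
Refine {C,E,F} on symbol 0: members go to different blocks, giving {E,F} and {C}.
Split {E,F} by δ(·,0) → {E} and {F}.
The partition is now stable with 8 blocks: {B} | {E} | {H} | {D} | {G} | {A} | {C} | {F}.

8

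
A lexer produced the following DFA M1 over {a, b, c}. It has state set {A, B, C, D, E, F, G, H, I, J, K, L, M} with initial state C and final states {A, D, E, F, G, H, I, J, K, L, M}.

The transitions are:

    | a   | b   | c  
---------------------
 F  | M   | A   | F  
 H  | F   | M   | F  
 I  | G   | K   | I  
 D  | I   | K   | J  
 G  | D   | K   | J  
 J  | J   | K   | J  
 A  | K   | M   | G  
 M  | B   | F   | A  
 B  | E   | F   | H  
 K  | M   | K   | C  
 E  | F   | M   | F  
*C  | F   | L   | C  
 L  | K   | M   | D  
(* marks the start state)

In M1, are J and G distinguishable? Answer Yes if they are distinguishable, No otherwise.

No

Start with accepting vs non-accepting: {A,D,E,F,G,H,I,J,K,L,M} | {B,C}.
Split {A,D,E,F,G,H,I,J,K,L,M} by δ(·,a) → {A,D,E,F,G,H,I,J,K,L} and {M}.
Refine {A,D,E,F,G,H,I,J,K,L} on symbol a: members go to different blocks, giving {A,D,E,G,H,I,J,L} and {F,K}.
On input a, block {A,D,E,G,H,I,J,L} splits into {A,E,H,L} and {D,G,I,J}.
Refine {A,E,H,L} on symbol c: members go to different blocks, giving {A,L} and {E,H}.
Split {B,C} by δ(·,a) → {B} and {C}.
Refine {F,K} on symbol b: members go to different blocks, giving {F} and {K}.
Stable partition: {A,L} | {B} | {M} | {F} | {D,G,I,J} | {E,H} | {C} | {K} — 8 equivalence classes.
J and G lie in the same block of the stable partition, so they are equivalent — no string distinguishes them.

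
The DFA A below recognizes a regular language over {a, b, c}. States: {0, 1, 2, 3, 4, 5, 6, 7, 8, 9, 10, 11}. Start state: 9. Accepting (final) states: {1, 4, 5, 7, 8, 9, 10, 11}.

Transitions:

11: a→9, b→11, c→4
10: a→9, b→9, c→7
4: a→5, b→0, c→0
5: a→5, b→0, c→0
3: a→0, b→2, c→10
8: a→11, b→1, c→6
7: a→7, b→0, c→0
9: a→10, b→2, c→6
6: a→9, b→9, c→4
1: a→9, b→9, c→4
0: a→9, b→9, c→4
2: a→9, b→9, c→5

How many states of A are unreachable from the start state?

4

No path from 9 leads to 1, 3, 8, 11; the other 8 states are all reachable.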